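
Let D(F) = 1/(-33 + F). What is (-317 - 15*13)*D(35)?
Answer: -256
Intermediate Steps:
(-317 - 15*13)*D(35) = (-317 - 15*13)/(-33 + 35) = (-317 - 195)/2 = -512*1/2 = -256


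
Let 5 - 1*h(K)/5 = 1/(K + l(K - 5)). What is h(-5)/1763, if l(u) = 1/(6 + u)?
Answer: 545/37023 ≈ 0.014721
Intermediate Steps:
h(K) = 25 - 5/(K + 1/(1 + K)) (h(K) = 25 - 5/(K + 1/(6 + (K - 5))) = 25 - 5/(K + 1/(6 + (-5 + K))) = 25 - 5/(K + 1/(1 + K)))
h(-5)/1763 = (5*(4 + 4*(-5) + 5*(-5)²)/(1 - 5 + (-5)²))/1763 = (5*(4 - 20 + 5*25)/(1 - 5 + 25))*(1/1763) = (5*(4 - 20 + 125)/21)*(1/1763) = (5*(1/21)*109)*(1/1763) = (545/21)*(1/1763) = 545/37023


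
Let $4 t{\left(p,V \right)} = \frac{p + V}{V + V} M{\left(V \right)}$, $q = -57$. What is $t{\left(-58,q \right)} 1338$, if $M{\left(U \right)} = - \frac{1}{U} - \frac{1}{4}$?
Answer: $- \frac{1359185}{17328} \approx -78.439$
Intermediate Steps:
$M{\left(U \right)} = - \frac{1}{4} - \frac{1}{U}$ ($M{\left(U \right)} = - \frac{1}{U} - \frac{1}{4} = - \frac{1}{4} - \frac{1}{U}$)
$t{\left(p,V \right)} = \frac{\left(-4 - V\right) \left(V + p\right)}{32 V^{2}}$ ($t{\left(p,V \right)} = \frac{\frac{p + V}{V + V} \frac{-4 - V}{4 V}}{4} = \frac{\frac{V + p}{2 V} \frac{-4 - V}{4 V}}{4} = \frac{\frac{1}{8} \frac{1}{V^{2}} \left(-4 - V\right) \left(V + p\right)}{4} = \frac{\left(-4 - V\right) \left(V + p\right)}{32 V^{2}}$)
$t{\left(-58,q \right)} 1338 = - \frac{\left(4 - 57\right) \left(-57 - 58\right)}{32 \cdot 3249} \cdot 1338 = \left(- \frac{1}{32}\right) \frac{1}{3249} \left(-53\right) \left(-115\right) 1338 = \left(- \frac{6095}{103968}\right) 1338 = - \frac{1359185}{17328}$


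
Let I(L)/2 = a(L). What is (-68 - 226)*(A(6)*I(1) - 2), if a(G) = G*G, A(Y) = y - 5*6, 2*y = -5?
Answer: 19698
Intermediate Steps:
y = -5/2 (y = (½)*(-5) = -5/2 ≈ -2.5000)
A(Y) = -65/2 (A(Y) = -5/2 - 5*6 = -5/2 - 30 = -65/2)
a(G) = G²
I(L) = 2*L²
(-68 - 226)*(A(6)*I(1) - 2) = (-68 - 226)*(-65*1² - 2) = -294*(-65 - 2) = -294*(-67) = 19698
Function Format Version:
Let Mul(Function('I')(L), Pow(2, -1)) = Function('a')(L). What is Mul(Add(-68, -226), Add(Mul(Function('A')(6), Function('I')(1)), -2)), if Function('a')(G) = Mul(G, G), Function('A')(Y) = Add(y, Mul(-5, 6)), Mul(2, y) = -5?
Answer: 19698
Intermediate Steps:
y = Rational(-5, 2) (y = Mul(Rational(1, 2), -5) = Rational(-5, 2) ≈ -2.5000)
Function('A')(Y) = Rational(-65, 2) (Function('A')(Y) = Add(Rational(-5, 2), Mul(-5, 6)) = Add(Rational(-5, 2), -30) = Rational(-65, 2))
Function('a')(G) = Pow(G, 2)
Function('I')(L) = Mul(2, Pow(L, 2))
Mul(Add(-68, -226), Add(Mul(Function('A')(6), Function('I')(1)), -2)) = Mul(Add(-68, -226), Add(Mul(Rational(-65, 2), Mul(2, Pow(1, 2))), -2)) = Mul(-294, Add(Mul(Rational(-65, 2), Mul(2, 1)), -2)) = Mul(-294, Add(Mul(Rational(-65, 2), 2), -2)) = Mul(-294, Add(-65, -2)) = Mul(-294, -67) = 19698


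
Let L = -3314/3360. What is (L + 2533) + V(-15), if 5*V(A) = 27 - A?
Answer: 853579/336 ≈ 2540.4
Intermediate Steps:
V(A) = 27/5 - A/5 (V(A) = (27 - A)/5 = 27/5 - A/5)
L = -1657/1680 (L = -3314*1/3360 = -1657/1680 ≈ -0.98631)
(L + 2533) + V(-15) = (-1657/1680 + 2533) + (27/5 - ⅕*(-15)) = 4253783/1680 + (27/5 + 3) = 4253783/1680 + 42/5 = 853579/336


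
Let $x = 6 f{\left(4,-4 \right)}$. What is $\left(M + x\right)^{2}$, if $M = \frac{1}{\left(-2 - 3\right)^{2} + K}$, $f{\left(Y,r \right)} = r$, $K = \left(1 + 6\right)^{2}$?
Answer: $\frac{3150625}{5476} \approx 575.35$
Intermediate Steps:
$K = 49$ ($K = 7^{2} = 49$)
$M = \frac{1}{74}$ ($M = \frac{1}{\left(-2 - 3\right)^{2} + 49} = \frac{1}{\left(-5\right)^{2} + 49} = \frac{1}{25 + 49} = \frac{1}{74} \approx 0.013514$)
$x = -24$ ($x = 6 \left(-4\right) = -24$)
$\left(M + x\right)^{2} = \left(\frac{1}{74} - 24\right)^{2} = \left(- \frac{1775}{74}\right)^{2} = \frac{3150625}{5476}$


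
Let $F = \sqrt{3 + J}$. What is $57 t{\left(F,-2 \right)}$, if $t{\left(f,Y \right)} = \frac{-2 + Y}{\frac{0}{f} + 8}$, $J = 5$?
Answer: $- \frac{57}{2} \approx -28.5$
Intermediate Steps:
$F = 2 \sqrt{2}$ ($F = \sqrt{3 + 5} = \sqrt{8} = 2 \sqrt{2} \approx 2.8284$)
$t{\left(f,Y \right)} = - \frac{1}{4} + \frac{Y}{8}$ ($t{\left(f,Y \right)} = \frac{-2 + Y}{0 + 8} = \frac{-2 + Y}{8} = \left(-2 + Y\right) \frac{1}{8} = - \frac{1}{4} + \frac{Y}{8}$)
$57 t{\left(F,-2 \right)} = 57 \left(- \frac{1}{4} + \frac{1}{8} \left(-2\right)\right) = 57 \left(- \frac{1}{4} - \frac{1}{4}\right) = 57 \left(- \frac{1}{2}\right) = - \frac{57}{2}$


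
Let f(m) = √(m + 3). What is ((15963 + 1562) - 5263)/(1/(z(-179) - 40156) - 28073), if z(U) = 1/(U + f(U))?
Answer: -101606988219335106858/232622164639675470137 - 6131*I*√11/5117687622072860343014 ≈ -0.43679 - 3.9733e-18*I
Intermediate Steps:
f(m) = √(3 + m)
z(U) = 1/(U + √(3 + U))
((15963 + 1562) - 5263)/(1/(z(-179) - 40156) - 28073) = ((15963 + 1562) - 5263)/(1/(1/(-179 + √(3 - 179)) - 40156) - 28073) = (17525 - 5263)/(1/(1/(-179 + √(-176)) - 40156) - 28073) = 12262/(1/(1/(-179 + 4*I*√11) - 40156) - 28073) = 12262/(1/(-40156 + 1/(-179 + 4*I*√11)) - 28073) = 12262/(-28073 + 1/(-40156 + 1/(-179 + 4*I*√11)))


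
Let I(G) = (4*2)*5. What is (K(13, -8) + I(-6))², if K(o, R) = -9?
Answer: 961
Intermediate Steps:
I(G) = 40 (I(G) = 8*5 = 40)
(K(13, -8) + I(-6))² = (-9 + 40)² = 31² = 961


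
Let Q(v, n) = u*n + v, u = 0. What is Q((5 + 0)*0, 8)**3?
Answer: 0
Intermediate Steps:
Q(v, n) = v (Q(v, n) = 0*n + v = 0 + v = v)
Q((5 + 0)*0, 8)**3 = ((5 + 0)*0)**3 = (5*0)**3 = 0**3 = 0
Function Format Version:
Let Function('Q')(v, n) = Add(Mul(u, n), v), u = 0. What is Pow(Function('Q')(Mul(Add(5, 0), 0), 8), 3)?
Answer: 0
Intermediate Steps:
Function('Q')(v, n) = v (Function('Q')(v, n) = Add(Mul(0, n), v) = Add(0, v) = v)
Pow(Function('Q')(Mul(Add(5, 0), 0), 8), 3) = Pow(Mul(Add(5, 0), 0), 3) = Pow(Mul(5, 0), 3) = Pow(0, 3) = 0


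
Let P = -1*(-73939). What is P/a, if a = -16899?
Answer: -73939/16899 ≈ -4.3754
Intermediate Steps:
P = 73939
P/a = 73939/(-16899) = 73939*(-1/16899) = -73939/16899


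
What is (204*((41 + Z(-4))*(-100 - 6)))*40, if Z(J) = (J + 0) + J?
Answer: -28543680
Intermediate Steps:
Z(J) = 2*J (Z(J) = J + J = 2*J)
(204*((41 + Z(-4))*(-100 - 6)))*40 = (204*((41 + 2*(-4))*(-100 - 6)))*40 = (204*((41 - 8)*(-106)))*40 = (204*(33*(-106)))*40 = (204*(-3498))*40 = -713592*40 = -28543680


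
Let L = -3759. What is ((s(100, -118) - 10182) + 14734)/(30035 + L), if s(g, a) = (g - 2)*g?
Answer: 3588/6569 ≈ 0.54620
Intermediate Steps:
s(g, a) = g*(-2 + g) (s(g, a) = (-2 + g)*g = g*(-2 + g))
((s(100, -118) - 10182) + 14734)/(30035 + L) = ((100*(-2 + 100) - 10182) + 14734)/(30035 - 3759) = ((100*98 - 10182) + 14734)/26276 = ((9800 - 10182) + 14734)*(1/26276) = (-382 + 14734)*(1/26276) = 14352*(1/26276) = 3588/6569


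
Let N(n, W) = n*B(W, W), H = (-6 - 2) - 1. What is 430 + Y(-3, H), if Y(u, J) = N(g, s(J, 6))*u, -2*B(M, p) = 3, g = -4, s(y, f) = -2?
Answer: 412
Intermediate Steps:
H = -9 (H = -8 - 1 = -9)
B(M, p) = -3/2 (B(M, p) = -½*3 = -3/2)
N(n, W) = -3*n/2 (N(n, W) = n*(-3/2) = -3*n/2)
Y(u, J) = 6*u (Y(u, J) = (-3/2*(-4))*u = 6*u)
430 + Y(-3, H) = 430 + 6*(-3) = 430 - 18 = 412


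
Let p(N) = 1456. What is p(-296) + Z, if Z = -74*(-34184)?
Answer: 2531072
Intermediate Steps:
Z = 2529616
p(-296) + Z = 1456 + 2529616 = 2531072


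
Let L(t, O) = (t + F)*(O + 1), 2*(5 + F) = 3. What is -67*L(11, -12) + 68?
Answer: 11191/2 ≈ 5595.5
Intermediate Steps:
F = -7/2 (F = -5 + (1/2)*3 = -5 + 3/2 = -7/2 ≈ -3.5000)
L(t, O) = (1 + O)*(-7/2 + t) (L(t, O) = (t - 7/2)*(O + 1) = (-7/2 + t)*(1 + O) = (1 + O)*(-7/2 + t))
-67*L(11, -12) + 68 = -67*(-7/2 + 11 - 7/2*(-12) - 12*11) + 68 = -67*(-7/2 + 11 + 42 - 132) + 68 = -67*(-165/2) + 68 = 11055/2 + 68 = 11191/2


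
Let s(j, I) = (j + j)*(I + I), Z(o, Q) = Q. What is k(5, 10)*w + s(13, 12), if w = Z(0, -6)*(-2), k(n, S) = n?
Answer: 684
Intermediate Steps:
s(j, I) = 4*I*j (s(j, I) = (2*j)*(2*I) = 4*I*j)
w = 12 (w = -6*(-2) = 12)
k(5, 10)*w + s(13, 12) = 5*12 + 4*12*13 = 60 + 624 = 684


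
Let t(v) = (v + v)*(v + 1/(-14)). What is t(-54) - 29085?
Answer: -162717/7 ≈ -23245.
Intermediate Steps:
t(v) = 2*v*(-1/14 + v) (t(v) = (2*v)*(v - 1/14) = (2*v)*(-1/14 + v) = 2*v*(-1/14 + v))
t(-54) - 29085 = (⅐)*(-54)*(-1 + 14*(-54)) - 29085 = (⅐)*(-54)*(-1 - 756) - 29085 = (⅐)*(-54)*(-757) - 29085 = 40878/7 - 29085 = -162717/7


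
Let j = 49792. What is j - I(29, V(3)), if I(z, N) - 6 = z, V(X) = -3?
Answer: 49757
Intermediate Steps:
I(z, N) = 6 + z
j - I(29, V(3)) = 49792 - (6 + 29) = 49792 - 1*35 = 49792 - 35 = 49757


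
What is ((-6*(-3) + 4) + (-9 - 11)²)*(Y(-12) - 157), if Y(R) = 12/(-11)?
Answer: -733858/11 ≈ -66714.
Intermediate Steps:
Y(R) = -12/11 (Y(R) = 12*(-1/11) = -12/11)
((-6*(-3) + 4) + (-9 - 11)²)*(Y(-12) - 157) = ((-6*(-3) + 4) + (-9 - 11)²)*(-12/11 - 157) = ((18 + 4) + (-20)²)*(-1739/11) = (22 + 400)*(-1739/11) = 422*(-1739/11) = -733858/11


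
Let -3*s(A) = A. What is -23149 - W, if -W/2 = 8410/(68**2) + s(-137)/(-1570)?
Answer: -63010630217/2722380 ≈ -23145.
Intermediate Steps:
s(A) = -A/3
W = -9744403/2722380 (W = -2*(8410/(68**2) - 1/3*(-137)/(-1570)) = -2*(8410/4624 + (137/3)*(-1/1570)) = -2*(8410*(1/4624) - 137/4710) = -2*(4205/2312 - 137/4710) = -2*9744403/5444760 = -9744403/2722380 ≈ -3.5794)
-23149 - W = -23149 - 1*(-9744403/2722380) = -23149 + 9744403/2722380 = -63010630217/2722380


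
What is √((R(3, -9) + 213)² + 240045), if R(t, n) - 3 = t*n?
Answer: √275766 ≈ 525.13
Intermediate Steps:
R(t, n) = 3 + n*t (R(t, n) = 3 + t*n = 3 + n*t)
√((R(3, -9) + 213)² + 240045) = √(((3 - 9*3) + 213)² + 240045) = √(((3 - 27) + 213)² + 240045) = √((-24 + 213)² + 240045) = √(189² + 240045) = √(35721 + 240045) = √275766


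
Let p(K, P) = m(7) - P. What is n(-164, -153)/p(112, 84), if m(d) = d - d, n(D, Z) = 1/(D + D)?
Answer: 1/27552 ≈ 3.6295e-5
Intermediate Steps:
n(D, Z) = 1/(2*D)
m(d) = 0
p(K, P) = -P (p(K, P) = 0 - P = -P)
n(-164, -153)/p(112, 84) = ((½)/(-164))/((-1*84)) = ((½)*(-1/164))/(-84) = -1/328*(-1/84) = 1/27552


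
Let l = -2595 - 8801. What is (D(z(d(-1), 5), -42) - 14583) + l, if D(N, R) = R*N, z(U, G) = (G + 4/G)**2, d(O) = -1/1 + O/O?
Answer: -684797/25 ≈ -27392.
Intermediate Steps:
d(O) = 0 (d(O) = -1*1 + 1 = -1 + 1 = 0)
l = -11396
D(N, R) = N*R
(D(z(d(-1), 5), -42) - 14583) + l = (((4 + 5**2)**2/5**2)*(-42) - 14583) - 11396 = (((4 + 25)**2/25)*(-42) - 14583) - 11396 = (((1/25)*29**2)*(-42) - 14583) - 11396 = (((1/25)*841)*(-42) - 14583) - 11396 = ((841/25)*(-42) - 14583) - 11396 = (-35322/25 - 14583) - 11396 = -399897/25 - 11396 = -684797/25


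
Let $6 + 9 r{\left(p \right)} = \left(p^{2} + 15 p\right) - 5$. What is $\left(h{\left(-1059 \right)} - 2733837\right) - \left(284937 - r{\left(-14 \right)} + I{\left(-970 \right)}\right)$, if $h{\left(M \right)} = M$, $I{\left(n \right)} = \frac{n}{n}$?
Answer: $- \frac{27178531}{9} \approx -3.0198 \cdot 10^{6}$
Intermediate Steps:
$I{\left(n \right)} = 1$
$r{\left(p \right)} = - \frac{11}{9} + \frac{p^{2}}{9} + \frac{5 p}{3}$ ($r{\left(p \right)} = - \frac{2}{3} + \frac{\left(p^{2} + 15 p\right) - 5}{9} = - \frac{2}{3} + \frac{-5 + p^{2} + 15 p}{9} = - \frac{2}{3} + \left(- \frac{5}{9} + \frac{p^{2}}{9} + \frac{5 p}{3}\right) = - \frac{11}{9} + \frac{p^{2}}{9} + \frac{5 p}{3}$)
$\left(h{\left(-1059 \right)} - 2733837\right) - \left(284937 - r{\left(-14 \right)} + I{\left(-970 \right)}\right) = \left(-1059 - 2733837\right) + \left(\left(\left(- \frac{11}{9} + \frac{\left(-14\right)^{2}}{9} + \frac{5}{3} \left(-14\right)\right) + 629 \left(-453\right)\right) - 1\right) = -2734896 - \frac{2564467}{9} = - \frac{27178531}{9}$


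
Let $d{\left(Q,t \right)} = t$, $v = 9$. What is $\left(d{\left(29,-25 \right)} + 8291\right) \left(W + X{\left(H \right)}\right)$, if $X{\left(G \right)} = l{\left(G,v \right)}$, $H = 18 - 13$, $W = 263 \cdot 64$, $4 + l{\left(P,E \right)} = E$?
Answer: $139174642$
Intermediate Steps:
$l{\left(P,E \right)} = -4 + E$
$W = 16832$
$H = 5$ ($H = 18 - 13 = 5$)
$X{\left(G \right)} = 5$ ($X{\left(G \right)} = -4 + 9 = 5$)
$\left(d{\left(29,-25 \right)} + 8291\right) \left(W + X{\left(H \right)}\right) = \left(-25 + 8291\right) \left(16832 + 5\right) = 8266 \cdot 16837 = 139174642$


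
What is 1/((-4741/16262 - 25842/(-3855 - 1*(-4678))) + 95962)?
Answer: 13383626/1283895373765 ≈ 1.0424e-5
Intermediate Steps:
1/((-4741/16262 - 25842/(-3855 - 1*(-4678))) + 95962) = 1/((-4741*1/16262 - 25842/(-3855 + 4678)) + 95962) = 1/((-4741/16262 - 25842/823) + 95962) = 1/(-424144447/13383626 + 95962) = 1/(1283895373765/13383626) = 13383626/1283895373765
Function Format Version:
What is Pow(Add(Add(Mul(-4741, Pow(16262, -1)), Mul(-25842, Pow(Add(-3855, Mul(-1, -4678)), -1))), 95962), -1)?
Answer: Rational(13383626, 1283895373765) ≈ 1.0424e-5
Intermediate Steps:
Pow(Add(Add(Mul(-4741, Pow(16262, -1)), Mul(-25842, Pow(Add(-3855, Mul(-1, -4678)), -1))), 95962), -1) = Pow(Add(Add(Mul(-4741, Rational(1, 16262)), Mul(-25842, Pow(Add(-3855, 4678), -1))), 95962), -1) = Pow(Add(Add(Rational(-4741, 16262), Mul(-25842, Pow(823, -1))), 95962), -1) = Pow(Add(Add(Rational(-4741, 16262), Mul(-25842, Rational(1, 823))), 95962), -1) = Pow(Add(Add(Rational(-4741, 16262), Rational(-25842, 823)), 95962), -1) = Pow(Add(Rational(-424144447, 13383626), 95962), -1) = Pow(Rational(1283895373765, 13383626), -1) = Rational(13383626, 1283895373765)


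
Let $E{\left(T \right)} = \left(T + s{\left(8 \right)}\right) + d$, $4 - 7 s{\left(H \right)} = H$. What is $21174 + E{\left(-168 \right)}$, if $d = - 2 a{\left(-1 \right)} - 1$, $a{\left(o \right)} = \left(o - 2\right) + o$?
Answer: $\frac{147087}{7} \approx 21012.0$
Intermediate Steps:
$a{\left(o \right)} = -2 + 2 o$ ($a{\left(o \right)} = \left(-2 + o\right) + o = -2 + 2 o$)
$s{\left(H \right)} = \frac{4}{7} - \frac{H}{7}$
$d = 7$ ($d = - 2 \left(-2 + 2 \left(-1\right)\right) - 1 = - 2 \left(-2 - 2\right) - 1 = \left(-2\right) \left(-4\right) - 1 = 8 - 1 = 7$)
$E{\left(T \right)} = \frac{45}{7} + T$ ($E{\left(T \right)} = \left(T + \left(\frac{4}{7} - \frac{8}{7}\right)\right) + 7 = \left(T - \frac{4}{7}\right) + 7 = \left(- \frac{4}{7} + T\right) + 7 = \frac{45}{7} + T$)
$21174 + E{\left(-168 \right)} = 21174 + \left(\frac{45}{7} - 168\right) = 21174 - \frac{1131}{7} = \frac{147087}{7}$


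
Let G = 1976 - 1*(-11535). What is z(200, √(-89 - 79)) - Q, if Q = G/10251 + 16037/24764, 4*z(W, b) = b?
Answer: -498981691/253855764 + I*√42/2 ≈ -1.9656 + 3.2404*I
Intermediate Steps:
G = 13511 (G = 1976 + 11535 = 13511)
z(W, b) = b/4
Q = 498981691/253855764 (Q = 13511/10251 + 16037/24764 = 498981691/253855764 ≈ 1.9656)
z(200, √(-89 - 79)) - Q = √(-89 - 79)/4 - 1*498981691/253855764 = √(-168)/4 - 498981691/253855764 = (2*I*√42)/4 - 498981691/253855764 = I*√42/2 - 498981691/253855764 = -498981691/253855764 + I*√42/2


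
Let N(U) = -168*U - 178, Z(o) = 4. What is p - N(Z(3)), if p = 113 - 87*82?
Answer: -6171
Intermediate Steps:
N(U) = -178 - 168*U
p = -7021 (p = 113 - 7134 = -7021)
p - N(Z(3)) = -7021 - (-178 - 168*4) = -7021 - (-178 - 672) = -7021 - 1*(-850) = -7021 + 850 = -6171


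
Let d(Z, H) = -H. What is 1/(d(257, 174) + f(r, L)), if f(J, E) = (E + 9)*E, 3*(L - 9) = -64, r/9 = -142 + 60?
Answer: -9/1196 ≈ -0.0075251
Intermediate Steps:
r = -738 (r = 9*(-142 + 60) = 9*(-82) = -738)
L = -37/3 (L = 9 + (⅓)*(-64) = 9 - 64/3 = -37/3 ≈ -12.333)
f(J, E) = E*(9 + E) (f(J, E) = (9 + E)*E = E*(9 + E))
1/(d(257, 174) + f(r, L)) = 1/(-1*174 - 37*(9 - 37/3)/3) = 1/(-174 - 37/3*(-10/3)) = 1/(-174 + 370/9) = 1/(-1196/9) = -9/1196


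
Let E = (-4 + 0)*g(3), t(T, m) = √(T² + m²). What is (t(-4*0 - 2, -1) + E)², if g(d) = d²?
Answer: (36 - √5)² ≈ 1140.0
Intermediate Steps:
E = -36 (E = (-4 + 0)*3² = -4*9 = -36)
(t(-4*0 - 2, -1) + E)² = (√((-4*0 - 2)² + (-1)²) - 36)² = (√((0 - 2)² + 1) - 36)² = (√((-2)² + 1) - 36)² = (√(4 + 1) - 36)² = (√5 - 36)² = (-36 + √5)²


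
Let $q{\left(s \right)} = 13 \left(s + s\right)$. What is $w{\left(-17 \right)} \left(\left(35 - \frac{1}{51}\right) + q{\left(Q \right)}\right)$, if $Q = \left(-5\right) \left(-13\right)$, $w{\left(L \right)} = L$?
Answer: $- \frac{87974}{3} \approx -29325.0$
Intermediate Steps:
$Q = 65$
$q{\left(s \right)} = 26 s$ ($q{\left(s \right)} = 13 \cdot 2 s = 26 s$)
$w{\left(-17 \right)} \left(\left(35 - \frac{1}{51}\right) + q{\left(Q \right)}\right) = - 17 \left(\left(35 - \frac{1}{51}\right) + 26 \cdot 65\right) = - 17 \left(\left(35 - \frac{1}{51}\right) + 1690\right) = - 17 \left(\frac{1784}{51} + 1690\right) = \left(-17\right) \frac{87974}{51} = - \frac{87974}{3}$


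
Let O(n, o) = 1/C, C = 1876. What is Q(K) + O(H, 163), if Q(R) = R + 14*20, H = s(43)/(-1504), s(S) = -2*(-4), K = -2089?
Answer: -3393683/1876 ≈ -1809.0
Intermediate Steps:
s(S) = 8
H = -1/188 (H = 8/(-1504) = 8*(-1/1504) = -1/188 ≈ -0.0053191)
Q(R) = 280 + R (Q(R) = R + 280 = 280 + R)
O(n, o) = 1/1876
Q(K) + O(H, 163) = (280 - 2089) + 1/1876 = -1809 + 1/1876 = -3393683/1876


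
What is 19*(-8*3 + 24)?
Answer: 0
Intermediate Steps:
19*(-8*3 + 24) = 19*(-24 + 24) = 19*0 = 0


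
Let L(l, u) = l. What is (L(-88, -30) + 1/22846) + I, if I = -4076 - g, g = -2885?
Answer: -29220033/22846 ≈ -1279.0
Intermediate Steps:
I = -1191 (I = -4076 - 1*(-2885) = -4076 + 2885 = -1191)
(L(-88, -30) + 1/22846) + I = (-88 + 1/22846) - 1191 = -2010447/22846 - 1191 = -29220033/22846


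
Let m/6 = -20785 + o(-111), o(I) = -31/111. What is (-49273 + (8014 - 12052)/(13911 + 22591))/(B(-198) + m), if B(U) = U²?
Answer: 16636745527/28871110892 ≈ 0.57624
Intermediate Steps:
o(I) = -31/111 (o(I) = -31*1/111 = -31/111)
m = -4614332/37 (m = 6*(-20785 - 31/111) = 6*(-2307166/111) = -4614332/37 ≈ -1.2471e+5)
(-49273 + (8014 - 12052)/(13911 + 22591))/(B(-198) + m) = (-49273 + (8014 - 12052)/(13911 + 22591))/((-198)² - 4614332/37) = (-49273 - 4038/36502)/(39204 - 4614332/37) = (-49273 - 4038*1/36502)/(-3163784/37) = (-49273 - 2019/18251)*(-37/3163784) = -899283542/18251*(-37/3163784) = 16636745527/28871110892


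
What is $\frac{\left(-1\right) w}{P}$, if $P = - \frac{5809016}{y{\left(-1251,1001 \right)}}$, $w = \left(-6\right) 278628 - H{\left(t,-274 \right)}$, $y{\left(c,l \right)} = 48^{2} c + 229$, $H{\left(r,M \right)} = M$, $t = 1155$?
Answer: $\frac{2408685535025}{2904508} \approx 8.2929 \cdot 10^{5}$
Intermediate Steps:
$y{\left(c,l \right)} = 229 + 2304 c$ ($y{\left(c,l \right)} = 2304 c + 229 = 229 + 2304 c$)
$w = -1671494$ ($w = \left(-6\right) 278628 - -274 = -1671768 + 274 = -1671494$)
$P = \frac{5809016}{2882075}$ ($P = - \frac{5809016}{229 + 2304 \left(-1251\right)} = - \frac{5809016}{229 - 2882304} = - \frac{5809016}{-2882075} = \left(-5809016\right) \left(- \frac{1}{2882075}\right) = \frac{5809016}{2882075} \approx 2.0156$)
$\frac{\left(-1\right) w}{P} = \frac{\left(-1\right) \left(-1671494\right)}{\frac{5809016}{2882075}} = 1671494 \cdot \frac{2882075}{5809016} = \frac{2408685535025}{2904508}$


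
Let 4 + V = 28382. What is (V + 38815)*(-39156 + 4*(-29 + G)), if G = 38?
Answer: -2628590160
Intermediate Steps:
V = 28378 (V = -4 + 28382 = 28378)
(V + 38815)*(-39156 + 4*(-29 + G)) = (28378 + 38815)*(-39156 + 4*(-29 + 38)) = 67193*(-39156 + 4*9) = 67193*(-39156 + 36) = 67193*(-39120) = -2628590160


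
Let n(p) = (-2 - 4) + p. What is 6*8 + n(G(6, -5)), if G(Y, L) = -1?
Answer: 41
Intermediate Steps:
n(p) = -6 + p
6*8 + n(G(6, -5)) = 6*8 + (-6 - 1) = 48 - 7 = 41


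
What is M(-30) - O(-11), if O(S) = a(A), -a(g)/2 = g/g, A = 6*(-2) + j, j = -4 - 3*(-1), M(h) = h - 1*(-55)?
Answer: 27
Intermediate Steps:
M(h) = 55 + h (M(h) = h + 55 = 55 + h)
j = -1 (j = -4 + 3 = -1)
A = -13 (A = 6*(-2) - 1 = -12 - 1 = -13)
a(g) = -2 (a(g) = -2*g/g = -2*1 = -2)
O(S) = -2
M(-30) - O(-11) = (55 - 30) - 1*(-2) = 25 + 2 = 27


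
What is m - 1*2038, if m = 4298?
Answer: 2260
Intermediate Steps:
m - 1*2038 = 4298 - 1*2038 = 4298 - 2038 = 2260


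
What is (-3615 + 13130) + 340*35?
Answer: 21415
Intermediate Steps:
(-3615 + 13130) + 340*35 = 9515 + 11900 = 21415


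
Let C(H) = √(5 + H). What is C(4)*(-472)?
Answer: -1416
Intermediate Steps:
C(4)*(-472) = √(5 + 4)*(-472) = √9*(-472) = 3*(-472) = -1416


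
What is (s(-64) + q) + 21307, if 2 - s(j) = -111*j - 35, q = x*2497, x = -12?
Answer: -15724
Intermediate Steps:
q = -29964 (q = -12*2497 = -29964)
s(j) = 37 + 111*j (s(j) = 2 - (-111*j - 35) = 2 - (-35 - 111*j) = 2 + (35 + 111*j) = 37 + 111*j)
(s(-64) + q) + 21307 = ((37 + 111*(-64)) - 29964) + 21307 = ((37 - 7104) - 29964) + 21307 = (-7067 - 29964) + 21307 = -37031 + 21307 = -15724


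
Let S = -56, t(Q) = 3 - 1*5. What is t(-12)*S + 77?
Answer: 189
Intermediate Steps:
t(Q) = -2 (t(Q) = 3 - 5 = -2)
t(-12)*S + 77 = -2*(-56) + 77 = 112 + 77 = 189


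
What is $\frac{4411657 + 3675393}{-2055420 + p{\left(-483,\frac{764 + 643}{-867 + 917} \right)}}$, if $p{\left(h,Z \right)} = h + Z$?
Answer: $- \frac{404352500}{102793743} \approx -3.9336$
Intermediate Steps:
$p{\left(h,Z \right)} = Z + h$
$\frac{4411657 + 3675393}{-2055420 + p{\left(-483,\frac{764 + 643}{-867 + 917} \right)}} = \frac{4411657 + 3675393}{-2055420 - \left(483 - \frac{764 + 643}{-867 + 917}\right)} = \frac{8087050}{-2055420 - \left(483 - \frac{1407}{50}\right)} = \frac{8087050}{-2055420 + \left(1407 \cdot \frac{1}{50} - 483\right)} = \frac{8087050}{-2055420 + \left(\frac{1407}{50} - 483\right)} = \frac{8087050}{-2055420 - \frac{22743}{50}} = \frac{8087050}{- \frac{102793743}{50}} = 8087050 \left(- \frac{50}{102793743}\right) = - \frac{404352500}{102793743}$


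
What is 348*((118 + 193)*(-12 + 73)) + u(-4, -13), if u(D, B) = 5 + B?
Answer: 6601900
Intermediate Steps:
348*((118 + 193)*(-12 + 73)) + u(-4, -13) = 348*((118 + 193)*(-12 + 73)) + (5 - 13) = 348*(311*61) - 8 = 348*18971 - 8 = 6601908 - 8 = 6601900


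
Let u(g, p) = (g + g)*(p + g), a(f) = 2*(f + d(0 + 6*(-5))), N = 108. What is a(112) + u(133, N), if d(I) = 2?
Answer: 64334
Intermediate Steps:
a(f) = 4 + 2*f (a(f) = 2*(f + 2) = 2*(2 + f) = 4 + 2*f)
u(g, p) = 2*g*(g + p) (u(g, p) = (2*g)*(g + p) = 2*g*(g + p))
a(112) + u(133, N) = (4 + 2*112) + 2*133*(133 + 108) = (4 + 224) + 2*133*241 = 228 + 64106 = 64334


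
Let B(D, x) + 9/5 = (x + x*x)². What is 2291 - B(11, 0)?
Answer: 11464/5 ≈ 2292.8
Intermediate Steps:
B(D, x) = -9/5 + (x + x²)² (B(D, x) = -9/5 + (x + x*x)² = -9/5 + (x + x²)²)
2291 - B(11, 0) = 2291 - (-9/5 + 0²*(1 + 0)²) = 2291 - (-9/5 + 0*1²) = 2291 - (-9/5 + 0*1) = 2291 - (-9/5 + 0) = 2291 - 1*(-9/5) = 2291 + 9/5 = 11464/5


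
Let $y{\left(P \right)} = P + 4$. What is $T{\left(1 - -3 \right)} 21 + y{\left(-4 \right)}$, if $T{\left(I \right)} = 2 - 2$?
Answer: $0$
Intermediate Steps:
$y{\left(P \right)} = 4 + P$
$T{\left(I \right)} = 0$
$T{\left(1 - -3 \right)} 21 + y{\left(-4 \right)} = 0 \cdot 21 + \left(4 - 4\right) = 0 + 0 = 0$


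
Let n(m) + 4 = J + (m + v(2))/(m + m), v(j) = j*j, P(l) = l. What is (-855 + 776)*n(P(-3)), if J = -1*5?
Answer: 4345/6 ≈ 724.17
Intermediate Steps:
v(j) = j²
J = -5
n(m) = -9 + (4 + m)/(2*m) (n(m) = -4 + (-5 + (m + 2²)/(m + m)) = -4 + (-5 + (m + 4)/((2*m))) = -4 + (-5 + (4 + m)*(1/(2*m))) = -4 + (-5 + (4 + m)/(2*m)) = -9 + (4 + m)/(2*m))
(-855 + 776)*n(P(-3)) = (-855 + 776)*(-17/2 + 2/(-3)) = -79*(-17/2 + 2*(-⅓)) = -79*(-17/2 - ⅔) = -79*(-55/6) = 4345/6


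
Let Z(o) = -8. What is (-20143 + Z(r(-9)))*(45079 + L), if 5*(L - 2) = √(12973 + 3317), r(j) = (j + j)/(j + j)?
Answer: -908427231 - 60453*√1810/5 ≈ -9.0894e+8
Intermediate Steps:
r(j) = 1 (r(j) = (2*j)/((2*j)) = (2*j)*(1/(2*j)) = 1)
L = 2 + 3*√1810/5 (L = 2 + √(12973 + 3317)/5 = 2 + √16290/5 = 2 + (3*√1810)/5 = 2 + 3*√1810/5 ≈ 27.526)
(-20143 + Z(r(-9)))*(45079 + L) = (-20143 - 8)*(45079 + (2 + 3*√1810/5)) = -20151*(45081 + 3*√1810/5) = -908427231 - 60453*√1810/5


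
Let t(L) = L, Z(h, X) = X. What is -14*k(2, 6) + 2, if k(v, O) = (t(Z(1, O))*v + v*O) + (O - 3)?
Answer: -376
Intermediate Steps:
k(v, O) = -3 + O + 2*O*v (k(v, O) = (O*v + v*O) + (O - 3) = (O*v + O*v) + (-3 + O) = 2*O*v + (-3 + O) = -3 + O + 2*O*v)
-14*k(2, 6) + 2 = -14*(-3 + 6 + 2*6*2) + 2 = -14*(-3 + 6 + 24) + 2 = -14*27 + 2 = -378 + 2 = -376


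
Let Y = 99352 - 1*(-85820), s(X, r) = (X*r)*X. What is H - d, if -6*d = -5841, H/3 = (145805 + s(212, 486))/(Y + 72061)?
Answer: -368901117/514466 ≈ -717.06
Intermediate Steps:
s(X, r) = r*X²
Y = 185172 (Y = 99352 + 85820 = 185172)
H = 65965767/257233 (H = 3*((145805 + 486*212²)/(185172 + 72061)) = 3*((145805 + 486*44944)/257233) = 3*((145805 + 21842784)*(1/257233)) = 3*(21988589*(1/257233)) = 3*(21988589/257233) = 65965767/257233 ≈ 256.44)
d = 1947/2 (d = -⅙*(-5841) = 1947/2 ≈ 973.50)
H - d = 65965767/257233 - 1*1947/2 = 65965767/257233 - 1947/2 = -368901117/514466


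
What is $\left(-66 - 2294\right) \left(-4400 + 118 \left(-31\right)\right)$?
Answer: $19016880$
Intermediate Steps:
$\left(-66 - 2294\right) \left(-4400 + 118 \left(-31\right)\right) = - 2360 \left(-4400 - 3658\right) = \left(-2360\right) \left(-8058\right) = 19016880$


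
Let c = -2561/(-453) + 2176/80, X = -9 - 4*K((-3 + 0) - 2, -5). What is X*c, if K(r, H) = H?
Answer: 818543/2265 ≈ 361.39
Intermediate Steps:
X = 11 (X = -9 - 4*(-5) = -9 + 20 = 11)
c = 74413/2265 (c = -2561*(-1/453) + 2176*(1/80) = 2561/453 + 136/5 = 74413/2265 ≈ 32.853)
X*c = 11*(74413/2265) = 818543/2265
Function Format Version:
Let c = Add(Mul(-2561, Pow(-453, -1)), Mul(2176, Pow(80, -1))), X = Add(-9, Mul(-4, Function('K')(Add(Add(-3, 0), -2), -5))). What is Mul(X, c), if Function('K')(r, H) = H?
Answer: Rational(818543, 2265) ≈ 361.39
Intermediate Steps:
X = 11 (X = Add(-9, Mul(-4, -5)) = Add(-9, 20) = 11)
c = Rational(74413, 2265) (c = Add(Mul(-2561, Rational(-1, 453)), Mul(2176, Rational(1, 80))) = Add(Rational(2561, 453), Rational(136, 5)) = Rational(74413, 2265) ≈ 32.853)
Mul(X, c) = Mul(11, Rational(74413, 2265)) = Rational(818543, 2265)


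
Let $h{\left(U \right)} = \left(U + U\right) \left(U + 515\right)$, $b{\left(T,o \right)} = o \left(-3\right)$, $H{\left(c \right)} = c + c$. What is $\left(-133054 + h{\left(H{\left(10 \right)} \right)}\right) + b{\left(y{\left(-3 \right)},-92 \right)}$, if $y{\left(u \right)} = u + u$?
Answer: $-111378$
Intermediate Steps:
$H{\left(c \right)} = 2 c$
$y{\left(u \right)} = 2 u$
$b{\left(T,o \right)} = - 3 o$
$h{\left(U \right)} = 2 U \left(515 + U\right)$
$\left(-133054 + h{\left(H{\left(10 \right)} \right)}\right) + b{\left(y{\left(-3 \right)},-92 \right)} = \left(-133054 + 2 \cdot 2 \cdot 10 \left(515 + 2 \cdot 10\right)\right) - -276 = \left(-133054 + 2 \cdot 20 \left(515 + 20\right)\right) + 276 = \left(-133054 + 2 \cdot 20 \cdot 535\right) + 276 = \left(-133054 + 21400\right) + 276 = -111654 + 276 = -111378$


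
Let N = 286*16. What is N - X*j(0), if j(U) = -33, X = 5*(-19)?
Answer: 1441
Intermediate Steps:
X = -95
N = 4576
N - X*j(0) = 4576 - (-95)*(-33) = 4576 - 1*3135 = 4576 - 3135 = 1441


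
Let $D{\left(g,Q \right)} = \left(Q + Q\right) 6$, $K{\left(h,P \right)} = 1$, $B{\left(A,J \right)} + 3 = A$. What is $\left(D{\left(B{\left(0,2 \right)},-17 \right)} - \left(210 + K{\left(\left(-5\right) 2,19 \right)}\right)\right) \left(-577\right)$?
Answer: $239455$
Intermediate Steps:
$B{\left(A,J \right)} = -3 + A$
$D{\left(g,Q \right)} = 12 Q$ ($D{\left(g,Q \right)} = 2 Q 6 = 12 Q$)
$\left(D{\left(B{\left(0,2 \right)},-17 \right)} - \left(210 + K{\left(\left(-5\right) 2,19 \right)}\right)\right) \left(-577\right) = \left(12 \left(-17\right) - 211\right) \left(-577\right) = \left(-204 - 211\right) \left(-577\right) = \left(-415\right) \left(-577\right) = 239455$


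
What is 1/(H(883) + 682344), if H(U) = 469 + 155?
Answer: 1/682968 ≈ 1.4642e-6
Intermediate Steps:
H(U) = 624
1/(H(883) + 682344) = 1/(624 + 682344) = 1/682968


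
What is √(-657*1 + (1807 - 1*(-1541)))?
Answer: 3*√299 ≈ 51.875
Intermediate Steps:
√(-657*1 + (1807 - 1*(-1541))) = √(-657 + (1807 + 1541)) = √(-657 + 3348) = √2691 = 3*√299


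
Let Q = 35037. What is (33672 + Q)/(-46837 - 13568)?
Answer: -22903/20135 ≈ -1.1375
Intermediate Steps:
(33672 + Q)/(-46837 - 13568) = (33672 + 35037)/(-46837 - 13568) = 68709/(-60405) = 68709*(-1/60405) = -22903/20135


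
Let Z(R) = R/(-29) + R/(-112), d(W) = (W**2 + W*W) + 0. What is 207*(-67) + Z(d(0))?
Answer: -13869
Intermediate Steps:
d(W) = 2*W**2 (d(W) = (W**2 + W**2) + 0 = 2*W**2 + 0 = 2*W**2)
Z(R) = -141*R/3248 (Z(R) = R*(-1/29) + R*(-1/112) = -R/29 - R/112 = -141*R/3248)
207*(-67) + Z(d(0)) = 207*(-67) - 141*0**2/1624 = -13869 - 141*0/1624 = -13869 - 141/3248*0 = -13869 + 0 = -13869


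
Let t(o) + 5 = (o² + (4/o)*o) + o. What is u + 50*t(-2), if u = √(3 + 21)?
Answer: 50 + 2*√6 ≈ 54.899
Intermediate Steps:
t(o) = -1 + o + o² (t(o) = -5 + ((o² + (4/o)*o) + o) = -5 + ((o² + 4) + o) = -5 + ((4 + o²) + o) = -5 + (4 + o + o²) = -1 + o + o²)
u = 2*√6 (u = √24 = 2*√6 ≈ 4.8990)
u + 50*t(-2) = 2*√6 + 50*(-1 - 2 + (-2)²) = 2*√6 + 50*(-1 - 2 + 4) = 2*√6 + 50*1 = 2*√6 + 50 = 50 + 2*√6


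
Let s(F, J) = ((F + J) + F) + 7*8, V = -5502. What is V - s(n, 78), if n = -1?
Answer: -5634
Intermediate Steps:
s(F, J) = 56 + J + 2*F (s(F, J) = (J + 2*F) + 56 = 56 + J + 2*F)
V - s(n, 78) = -5502 - (56 + 78 + 2*(-1)) = -5502 - (56 + 78 - 2) = -5502 - 1*132 = -5502 - 132 = -5634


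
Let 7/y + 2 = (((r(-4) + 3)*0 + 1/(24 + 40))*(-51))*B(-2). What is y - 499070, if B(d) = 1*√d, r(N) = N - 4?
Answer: 2*(-12726285*√2 + 31940704*I)/(-128*I + 51*√2) ≈ -4.9907e+5 + 1.4969*I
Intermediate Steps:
r(N) = -4 + N
B(d) = √d
y = 7/(-2 - 51*I*√2/64) (y = 7/(-2 + ((((-4 - 4) + 3)*0 + 1/(24 + 40))*(-51))*√(-2)) = 7/(-2 + (((-8 + 3)*0 + 1/64)*(-51))*(I*√2)) = 7/(-2 + ((-5*0 + 1/64)*(-51))*(I*√2)) = 7/(-2 + ((0 + 1/64)*(-51))*(I*√2)) = 7/(-2 + ((1/64)*(-51))*(I*√2)) = 7/(-2 - 51*I*√2/64) ≈ -2.6565 + 1.4969*I)
y - 499070 = (-28672/10793 + 11424*I*√2/10793) - 499070 = -5386491182/10793 + 11424*I*√2/10793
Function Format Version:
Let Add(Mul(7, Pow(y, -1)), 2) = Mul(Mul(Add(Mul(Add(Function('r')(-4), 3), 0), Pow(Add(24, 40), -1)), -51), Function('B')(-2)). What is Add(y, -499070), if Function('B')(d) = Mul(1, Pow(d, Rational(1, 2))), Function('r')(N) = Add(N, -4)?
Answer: Mul(2, Pow(Add(Mul(-128, I), Mul(51, Pow(2, Rational(1, 2)))), -1), Add(Mul(-12726285, Pow(2, Rational(1, 2))), Mul(31940704, I))) ≈ Add(-4.9907e+5, Mul(1.4969, I))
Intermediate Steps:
Function('r')(N) = Add(-4, N)
Function('B')(d) = Pow(d, Rational(1, 2))
y = Mul(7, Pow(Add(-2, Mul(Rational(-51, 64), I, Pow(2, Rational(1, 2)))), -1)) (y = Mul(7, Pow(Add(-2, Mul(Mul(Add(Mul(Add(Add(-4, -4), 3), 0), Pow(Add(24, 40), -1)), -51), Pow(-2, Rational(1, 2)))), -1)) = Mul(7, Pow(Add(-2, Mul(Mul(Add(Mul(Add(-8, 3), 0), Pow(64, -1)), -51), Mul(I, Pow(2, Rational(1, 2))))), -1)) = Mul(7, Pow(Add(-2, Mul(Mul(Add(Mul(-5, 0), Rational(1, 64)), -51), Mul(I, Pow(2, Rational(1, 2))))), -1)) = Mul(7, Pow(Add(-2, Mul(Mul(Add(0, Rational(1, 64)), -51), Mul(I, Pow(2, Rational(1, 2))))), -1)) = Mul(7, Pow(Add(-2, Mul(Mul(Rational(1, 64), -51), Mul(I, Pow(2, Rational(1, 2))))), -1)) = Mul(7, Pow(Add(-2, Mul(Rational(-51, 64), Mul(I, Pow(2, Rational(1, 2))))), -1)) = Mul(7, Pow(Add(-2, Mul(Rational(-51, 64), I, Pow(2, Rational(1, 2)))), -1)) ≈ Add(-2.6565, Mul(1.4969, I)))
Add(y, -499070) = Add(Add(Rational(-28672, 10793), Mul(Rational(11424, 10793), I, Pow(2, Rational(1, 2)))), -499070) = Add(Rational(-5386491182, 10793), Mul(Rational(11424, 10793), I, Pow(2, Rational(1, 2))))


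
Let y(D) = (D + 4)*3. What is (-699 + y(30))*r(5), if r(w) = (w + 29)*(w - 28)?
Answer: 466854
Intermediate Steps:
r(w) = (-28 + w)*(29 + w) (r(w) = (29 + w)*(-28 + w) = (-28 + w)*(29 + w))
y(D) = 12 + 3*D (y(D) = (4 + D)*3 = 12 + 3*D)
(-699 + y(30))*r(5) = (-699 + (12 + 3*30))*(-812 + 5 + 5²) = (-699 + (12 + 90))*(-812 + 5 + 25) = (-699 + 102)*(-782) = -597*(-782) = 466854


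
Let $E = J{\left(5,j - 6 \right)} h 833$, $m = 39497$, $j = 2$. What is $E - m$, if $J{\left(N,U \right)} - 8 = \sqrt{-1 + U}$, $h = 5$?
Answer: $-6177 + 4165 i \sqrt{5} \approx -6177.0 + 9313.2 i$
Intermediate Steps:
$J{\left(N,U \right)} = 8 + \sqrt{-1 + U}$
$E = 33320 + 4165 i \sqrt{5}$ ($E = \left(8 + \sqrt{-1 + \left(2 - 6\right)}\right) 5 \cdot 833 = \left(8 + \sqrt{-1 - 4}\right) 5 \cdot 833 = \left(8 + \sqrt{-5}\right) 5 \cdot 833 = \left(8 + i \sqrt{5}\right) 5 \cdot 833 = \left(40 + 5 i \sqrt{5}\right) 833 = 33320 + 4165 i \sqrt{5} \approx 33320.0 + 9313.2 i$)
$E - m = \left(33320 + 4165 i \sqrt{5}\right) - 39497 = -6177 + 4165 i \sqrt{5}$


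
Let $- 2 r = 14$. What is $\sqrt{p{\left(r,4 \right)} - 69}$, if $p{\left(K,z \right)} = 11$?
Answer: $i \sqrt{58} \approx 7.6158 i$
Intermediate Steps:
$r = -7$ ($r = \left(- \frac{1}{2}\right) 14 = -7$)
$\sqrt{p{\left(r,4 \right)} - 69} = \sqrt{11 - 69} = \sqrt{-58} = i \sqrt{58}$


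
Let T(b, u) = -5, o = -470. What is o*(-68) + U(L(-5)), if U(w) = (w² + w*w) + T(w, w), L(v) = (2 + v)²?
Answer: 32117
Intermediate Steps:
U(w) = -5 + 2*w² (U(w) = (w² + w*w) - 5 = (w² + w²) - 5 = 2*w² - 5 = -5 + 2*w²)
o*(-68) + U(L(-5)) = -470*(-68) + (-5 + 2*((2 - 5)²)²) = 31960 + (-5 + 2*((-3)²)²) = 31960 + (-5 + 2*9²) = 31960 + (-5 + 2*81) = 31960 + (-5 + 162) = 31960 + 157 = 32117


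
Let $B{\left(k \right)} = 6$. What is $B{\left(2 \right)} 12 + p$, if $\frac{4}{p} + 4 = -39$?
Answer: $\frac{3092}{43} \approx 71.907$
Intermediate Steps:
$p = - \frac{4}{43}$ ($p = \frac{4}{-4 - 39} = \frac{4}{-43} = 4 \left(- \frac{1}{43}\right) = - \frac{4}{43} \approx -0.093023$)
$B{\left(2 \right)} 12 + p = 6 \cdot 12 - \frac{4}{43} = 72 - \frac{4}{43} = \frac{3092}{43}$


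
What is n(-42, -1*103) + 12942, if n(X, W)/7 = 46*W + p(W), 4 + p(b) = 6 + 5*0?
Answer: -20210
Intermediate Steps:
p(b) = 2 (p(b) = -4 + (6 + 5*0) = -4 + (6 + 0) = -4 + 6 = 2)
n(X, W) = 14 + 322*W (n(X, W) = 7*(46*W + 2) = 7*(2 + 46*W) = 14 + 322*W)
n(-42, -1*103) + 12942 = (14 + 322*(-1*103)) + 12942 = (14 + 322*(-103)) + 12942 = (14 - 33166) + 12942 = -33152 + 12942 = -20210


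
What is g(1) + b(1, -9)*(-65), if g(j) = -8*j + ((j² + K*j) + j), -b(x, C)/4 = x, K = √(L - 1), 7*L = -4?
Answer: 254 + I*√77/7 ≈ 254.0 + 1.2536*I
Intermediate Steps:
L = -4/7 (L = (⅐)*(-4) = -4/7 ≈ -0.57143)
K = I*√77/7 (K = √(-4/7 - 1) = √(-11/7) = I*√77/7 ≈ 1.2536*I)
b(x, C) = -4*x
g(j) = j² - 7*j + I*j*√77/7 (g(j) = -8*j + ((j² + (I*√77/7)*j) + j) = -8*j + ((j² + I*j*√77/7) + j) = -8*j + (j + j² + I*j*√77/7) = j² - 7*j + I*j*√77/7)
g(1) + b(1, -9)*(-65) = (⅐)*1*(-49 + 7*1 + I*√77) - 4*1*(-65) = (⅐)*1*(-49 + 7 + I*√77) - 4*(-65) = (⅐)*1*(-42 + I*√77) + 260 = (-6 + I*√77/7) + 260 = 254 + I*√77/7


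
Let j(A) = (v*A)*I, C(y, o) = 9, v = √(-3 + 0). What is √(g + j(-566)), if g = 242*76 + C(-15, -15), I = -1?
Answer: √(18401 + 566*I*√3) ≈ 135.7 + 3.612*I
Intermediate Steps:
v = I*√3 (v = √(-3) = I*√3 ≈ 1.732*I)
j(A) = -I*A*√3 (j(A) = ((I*√3)*A)*(-1) = (I*A*√3)*(-1) = -I*A*√3)
g = 18401 (g = 242*76 + 9 = 18392 + 9 = 18401)
√(g + j(-566)) = √(18401 - 1*I*(-566)*√3) = √(18401 + 566*I*√3)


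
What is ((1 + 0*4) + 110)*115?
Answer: 12765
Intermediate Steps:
((1 + 0*4) + 110)*115 = ((1 + 0) + 110)*115 = (1 + 110)*115 = 111*115 = 12765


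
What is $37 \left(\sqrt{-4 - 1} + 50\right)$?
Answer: $1850 + 37 i \sqrt{5} \approx 1850.0 + 82.734 i$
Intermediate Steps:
$37 \left(\sqrt{-4 - 1} + 50\right) = 37 \left(\sqrt{-5} + 50\right) = 37 \left(i \sqrt{5} + 50\right) = 37 \left(50 + i \sqrt{5}\right) = 1850 + 37 i \sqrt{5}$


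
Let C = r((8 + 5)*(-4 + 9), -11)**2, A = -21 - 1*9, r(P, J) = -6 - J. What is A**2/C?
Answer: 36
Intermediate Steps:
A = -30 (A = -21 - 9 = -30)
C = 25 (C = (-6 - 1*(-11))**2 = (-6 + 11)**2 = 5**2 = 25)
A**2/C = (-30)**2/25 = 900*(1/25) = 36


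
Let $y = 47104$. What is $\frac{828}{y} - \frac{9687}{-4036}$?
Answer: $\frac{1249017}{516608} \approx 2.4177$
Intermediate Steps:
$\frac{828}{y} - \frac{9687}{-4036} = \frac{828}{47104} - \frac{9687}{-4036} = 828 \cdot \frac{1}{47104} - - \frac{9687}{4036} = \frac{9}{512} + \frac{9687}{4036} = \frac{1249017}{516608}$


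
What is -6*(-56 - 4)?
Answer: 360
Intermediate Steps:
-6*(-56 - 4) = -6*(-60) = 360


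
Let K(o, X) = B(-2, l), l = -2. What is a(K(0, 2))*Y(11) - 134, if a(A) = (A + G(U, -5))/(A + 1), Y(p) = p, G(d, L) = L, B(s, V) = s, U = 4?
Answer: -57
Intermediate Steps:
K(o, X) = -2
a(A) = (-5 + A)/(1 + A) (a(A) = (A - 5)/(A + 1) = (-5 + A)/(1 + A))
a(K(0, 2))*Y(11) - 134 = ((-5 - 2)/(1 - 2))*11 - 134 = (-7/(-1))*11 - 134 = -1*(-7)*11 - 134 = 7*11 - 134 = 77 - 134 = -57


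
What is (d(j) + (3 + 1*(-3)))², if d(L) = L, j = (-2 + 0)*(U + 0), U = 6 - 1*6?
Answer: 0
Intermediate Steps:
U = 0 (U = 6 - 6 = 0)
j = 0 (j = (-2 + 0)*(0 + 0) = -2*0 = 0)
(d(j) + (3 + 1*(-3)))² = (0 + (3 + 1*(-3)))² = (0 + (3 - 3))² = (0 + 0)² = 0² = 0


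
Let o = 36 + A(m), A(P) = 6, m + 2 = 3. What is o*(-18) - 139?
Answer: -895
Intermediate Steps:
m = 1 (m = -2 + 3 = 1)
o = 42 (o = 36 + 6 = 42)
o*(-18) - 139 = 42*(-18) - 139 = -756 - 139 = -895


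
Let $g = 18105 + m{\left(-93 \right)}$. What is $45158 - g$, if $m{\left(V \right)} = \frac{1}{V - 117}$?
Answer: $\frac{5681131}{210} \approx 27053.0$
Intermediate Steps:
$m{\left(V \right)} = \frac{1}{-117 + V}$
$g = \frac{3802049}{210}$ ($g = 18105 + \frac{1}{-117 - 93} = 18105 + \frac{1}{-210} = 18105 - \frac{1}{210} = \frac{3802049}{210} \approx 18105.0$)
$45158 - g = 45158 - \frac{3802049}{210} = \frac{5681131}{210}$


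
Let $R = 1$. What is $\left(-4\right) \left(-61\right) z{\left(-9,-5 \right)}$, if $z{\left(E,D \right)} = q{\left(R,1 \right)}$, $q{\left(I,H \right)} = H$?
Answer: $244$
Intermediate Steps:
$z{\left(E,D \right)} = 1$
$\left(-4\right) \left(-61\right) z{\left(-9,-5 \right)} = \left(-4\right) \left(-61\right) 1 = 244 \cdot 1 = 244$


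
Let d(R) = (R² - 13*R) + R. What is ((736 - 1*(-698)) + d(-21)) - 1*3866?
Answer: -1739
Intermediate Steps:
d(R) = R² - 12*R
((736 - 1*(-698)) + d(-21)) - 1*3866 = ((736 - 1*(-698)) - 21*(-12 - 21)) - 1*3866 = ((736 + 698) - 21*(-33)) - 3866 = (1434 + 693) - 3866 = 2127 - 3866 = -1739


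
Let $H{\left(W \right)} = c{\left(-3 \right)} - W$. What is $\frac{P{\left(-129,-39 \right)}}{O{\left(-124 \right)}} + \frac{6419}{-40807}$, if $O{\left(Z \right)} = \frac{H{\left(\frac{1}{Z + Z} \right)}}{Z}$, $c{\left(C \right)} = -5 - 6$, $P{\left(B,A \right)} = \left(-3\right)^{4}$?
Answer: $\frac{3764042273}{4121507} \approx 913.27$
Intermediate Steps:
$P{\left(B,A \right)} = 81$
$c{\left(C \right)} = -11$ ($c{\left(C \right)} = -5 - 6 = -11$)
$H{\left(W \right)} = -11 - W$
$O{\left(Z \right)} = \frac{-11 - \frac{1}{2 Z}}{Z}$ ($O{\left(Z \right)} = \frac{-11 - \frac{1}{Z + Z}}{Z} = \frac{-11 - \frac{1}{2 Z}}{Z}$)
$\frac{P{\left(-129,-39 \right)}}{O{\left(-124 \right)}} + \frac{6419}{-40807} = \frac{81}{\frac{1}{2} \cdot \frac{1}{15376} \left(-1 - -2728\right)} + \frac{6419}{-40807} = \frac{81}{\frac{1}{2} \cdot \frac{1}{15376} \left(-1 + 2728\right)} + 6419 \left(- \frac{1}{40807}\right) = \frac{81}{\frac{1}{2} \cdot \frac{1}{15376} \cdot 2727} - \frac{6419}{40807} = \frac{81}{\frac{2727}{30752}} - \frac{6419}{40807} = 81 \cdot \frac{30752}{2727} - \frac{6419}{40807} = \frac{92256}{101} - \frac{6419}{40807} = \frac{3764042273}{4121507}$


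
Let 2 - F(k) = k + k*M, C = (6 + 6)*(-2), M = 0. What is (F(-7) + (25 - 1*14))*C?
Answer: -480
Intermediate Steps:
C = -24 (C = 12*(-2) = -24)
F(k) = 2 - k (F(k) = 2 - (k + k*0) = 2 - (k + 0) = 2 - k)
(F(-7) + (25 - 1*14))*C = ((2 - 1*(-7)) + (25 - 1*14))*(-24) = ((2 + 7) + (25 - 14))*(-24) = (9 + 11)*(-24) = 20*(-24) = -480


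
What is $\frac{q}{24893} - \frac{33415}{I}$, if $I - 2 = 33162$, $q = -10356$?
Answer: $- \frac{1175245979}{825551452} \approx -1.4236$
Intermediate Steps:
$I = 33164$ ($I = 2 + 33162 = 33164$)
$\frac{q}{24893} - \frac{33415}{I} = - \frac{10356}{24893} - \frac{33415}{33164} = - \frac{1175245979}{825551452}$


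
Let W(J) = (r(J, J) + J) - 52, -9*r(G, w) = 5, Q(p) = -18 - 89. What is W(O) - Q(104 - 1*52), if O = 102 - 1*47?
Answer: 985/9 ≈ 109.44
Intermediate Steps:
Q(p) = -107
r(G, w) = -5/9 (r(G, w) = -1/9*5 = -5/9)
O = 55 (O = 102 - 47 = 55)
W(J) = -473/9 + J (W(J) = (-5/9 + J) - 52 = -473/9 + J)
W(O) - Q(104 - 1*52) = (-473/9 + 55) - 1*(-107) = 22/9 + 107 = 985/9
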